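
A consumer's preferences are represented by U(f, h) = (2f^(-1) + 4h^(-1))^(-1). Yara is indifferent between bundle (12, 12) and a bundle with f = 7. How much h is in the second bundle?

h = 56/3

U depends on (f, h) only through S = 2f^(-1) + 4h^(-1), so equal utility means equal S. At (12, 12): S = 0.5.
With f = 7: 2·7^(-1) = 2/7, so 4h^(-1) = 0.5 − 2/7 = 3/14, i.e. h^(-1) = 3/56.
Hence h = 1/(3/56) = 56/3.
Check: U(7, 56/3) = 2.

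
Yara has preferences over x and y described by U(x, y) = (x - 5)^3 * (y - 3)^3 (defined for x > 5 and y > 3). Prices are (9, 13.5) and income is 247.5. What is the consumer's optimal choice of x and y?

MU_x = 3·(x−5)^2·(y−3)^3, MU_y = 3·(x−5)^3·(y−3)^2.
MRS = (y−3)/(x−5).
Tangency: set MRS = p_x/p_y = 9/13.5 = 2/3.
So (y − 3)/(x − 5) = 2/3, i.e. (y − 3) = (2/3)·(x − 5).
Rewrite the budget in excess-of-subsistence terms: 9·(x − 5) + 13.5·(y − 3) = 247.5 − 9·5 − 13.5·3 = 162.
Substituting, 18·(x − 5) = 162, so x − 5 = 9 and x* = 14.
Then y − 3 = (2/3)·9 = 6, so y* = 9.

x* = 14, y* = 9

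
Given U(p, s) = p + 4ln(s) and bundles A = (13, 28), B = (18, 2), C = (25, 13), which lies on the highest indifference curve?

Bundle C

Evaluate utility at each bundle:
U(A) = 26.329.
U(B) = 20.773.
U(C) = 35.260.
Highest utility is C, so C ≻ A ≻ B.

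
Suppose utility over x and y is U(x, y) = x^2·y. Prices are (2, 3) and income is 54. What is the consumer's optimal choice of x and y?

x* = 18, y* = 6

MU_x = 2·x·y and MU_y = x^2.
MRS = MU_x/MU_y = (2/1)·y/x.
Tangency: set MRS = p_x/p_y = 2/3.
So (2/1)·y/x = 2/3, i.e. y = (1/3)·x.
Substitute into the budget 2·x + 3·y = 54: 3·x = 54, so x* = 18.
Then y* = (1/3)·18 = 6.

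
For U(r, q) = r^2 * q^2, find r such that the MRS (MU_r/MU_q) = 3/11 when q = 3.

r = 11

MU_r = 2·r·q^2 and MU_q = 2·r^2·q.
MRS = MU_r/MU_q = q/r.
Substitute q = 3: MRS = 3/r. Setting 3/r = 3/11 gives r = 3/(3/11) = 11.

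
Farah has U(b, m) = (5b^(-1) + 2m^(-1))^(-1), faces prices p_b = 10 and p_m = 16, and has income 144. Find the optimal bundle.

b* = 8, m* = 4

For CES with ρ = -1, MRS = (5/2)·(m/b)^2.
Tangency: set MRS = p_b/p_m = 10/16 = 0.625.
So (m/b)^2 = 0.25; taking the square root, m/b = 0.5, i.e. m = 0.5·b.
Substitute into the budget 10·b + 16·m = 144: 18·b = 144, so b* = 8 and m* = 0.5·8 = 4.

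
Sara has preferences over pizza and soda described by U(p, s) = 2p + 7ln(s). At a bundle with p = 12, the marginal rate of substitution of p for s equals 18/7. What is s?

s = 9

MU_p = 2, MU_s = 7/s.
MRS = 2 ÷ (7/s).
MRS depends only on s: (2/7)·s = 18/7 ⇒ s = (18/7)/(2/7) = 9.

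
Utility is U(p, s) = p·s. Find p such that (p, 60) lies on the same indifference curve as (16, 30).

U(16, 30) = 480.
Set U(p, 60) = 480 and solve.
With s = 60: p = 480/60 = 8.
Check: U(8, 60) = 480.

p = 8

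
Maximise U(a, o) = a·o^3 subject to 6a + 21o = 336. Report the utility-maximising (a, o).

MU_a = o^3 and MU_o = 3·a·o^2.
MRS = MU_a/MU_o = (1/3)·o/a.
Tangency: set MRS = p_a/p_o = 6/21 = 2/7.
So (1/3)·o/a = 2/7, i.e. o = (6/7)·a.
Substitute into the budget 6·a + 21·o = 336: 24·a = 336, so a* = 14.
Then o* = (6/7)·14 = 12.

a* = 14, o* = 12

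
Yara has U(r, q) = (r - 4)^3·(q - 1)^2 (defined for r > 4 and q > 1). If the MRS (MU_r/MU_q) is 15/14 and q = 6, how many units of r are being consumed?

MU_r = 3·(r−4)^2·(q−1)^2, MU_q = 2·(r−4)^3·(q−1).
MRS = (3/2)·(q−1)/(r−4).
Substitute q = 6: MRS = 7.5/(r − 4). Setting this equal to 15/14 gives r − 4 = 7.5/(15/14) = 7, so r = 11.

r = 11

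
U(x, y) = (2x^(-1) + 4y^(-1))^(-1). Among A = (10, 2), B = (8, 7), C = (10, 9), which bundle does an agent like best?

Evaluate utility at each bundle:
U(A) = 0.455.
U(B) = 1.217.
U(C) = 1.552.
Highest utility is C, so C ≻ B ≻ A.

Bundle C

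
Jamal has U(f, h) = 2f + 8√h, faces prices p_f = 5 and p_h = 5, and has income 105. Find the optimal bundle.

MU_f = 2, MU_h = 8/(2√h).
MRS = 2 ÷ (8/(2√h)).
Tangency: set MRS = p_f/p_h = 5/5 = 1.
MRS depends only on h: 0.5·√h = 1 ⇒ √h = 1/0.5 = 2 ⇒ h* = 4.
From the budget, 5·f = 105 − 5·4 = 85, so f* = 17.

f* = 17, h* = 4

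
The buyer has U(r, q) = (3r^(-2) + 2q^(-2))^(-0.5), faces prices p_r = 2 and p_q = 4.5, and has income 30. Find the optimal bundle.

r* = 6, q* = 4

For CES with ρ = -2, MRS = (3/2)·(q/r)^3.
Tangency: set MRS = p_r/p_q = 2/4.5 = 4/9.
So (q/r)^3 = 8/27; taking the cube root, q/r = 2/3, i.e. q = (2/3)·r.
Substitute into the budget 2·r + 4.5·q = 30: 5·r = 30, so r* = 6 and q* = (2/3)·6 = 4.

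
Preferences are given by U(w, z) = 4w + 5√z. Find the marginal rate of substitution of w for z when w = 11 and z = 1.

MU_w = 4, MU_z = 5/(2√z).
MRS = 4 ÷ (5/(2√z)).
At (11, 1): MRS = 1.6.
The indifference curve has slope −1.6 at this bundle.

MRS = 1.6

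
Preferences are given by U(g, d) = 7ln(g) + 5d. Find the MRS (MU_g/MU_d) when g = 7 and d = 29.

MU_g = 7/g, MU_d = 5.
MRS = 7/g ÷ 5.
At (7, 29): MRS = 0.2.
That is, one extra unit of g is worth 0.2 units of d at the margin.

MRS = 0.2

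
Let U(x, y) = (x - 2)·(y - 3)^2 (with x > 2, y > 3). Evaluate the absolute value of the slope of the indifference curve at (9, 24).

MRS = 1.5

MU_x = (y−3)^2, MU_y = 2·(x−2)·(y−3).
MRS = (1/2)·(y−3)/(x−2).
At (9, 24): MRS = 1.5.
The indifference curve has slope −1.5 at this bundle.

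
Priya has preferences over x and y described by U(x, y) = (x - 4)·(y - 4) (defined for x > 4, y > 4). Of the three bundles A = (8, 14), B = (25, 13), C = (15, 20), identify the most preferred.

Evaluate utility at each bundle:
U(A) = 40.
U(B) = 189.
U(C) = 176.
Highest utility is B, so B ≻ C ≻ A.

Bundle B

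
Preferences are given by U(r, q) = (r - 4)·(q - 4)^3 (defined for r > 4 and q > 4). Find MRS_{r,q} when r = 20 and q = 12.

MRS = 1/6

MU_r = (q−4)^3, MU_q = 3·(r−4)·(q−4)^2.
MRS = (1/3)·(q−4)/(r−4).
At (20, 12): MRS = 1/6.
So at (20, 12) the consumer would give up 1/6 units of q for one more unit of r.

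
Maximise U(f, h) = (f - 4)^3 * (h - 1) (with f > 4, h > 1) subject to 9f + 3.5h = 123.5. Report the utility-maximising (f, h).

MU_f = 3·(f−4)^2·(h−1), MU_h = (f−4)^3.
MRS = (3/1)·(h−1)/(f−4).
Tangency: set MRS = p_f/p_h = 9/3.5 = 18/7.
So (3/1)·(h − 1)/(f − 4) = 18/7, i.e. (h − 1) = (6/7)·(f − 4).
Rewrite the budget in excess-of-subsistence terms: 9·(f − 4) + 3.5·(h − 1) = 123.5 − 9·4 − 3.5·1 = 84.
Substituting, 12·(f − 4) = 84, so f − 4 = 7 and f* = 11.
Then h − 1 = (6/7)·7 = 6, so h* = 7.

f* = 11, h* = 7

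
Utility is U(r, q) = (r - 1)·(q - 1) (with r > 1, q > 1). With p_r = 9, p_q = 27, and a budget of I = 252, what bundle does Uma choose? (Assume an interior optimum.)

r* = 13, q* = 5

MU_r = (q−1), MU_q = (r−1).
MRS = (q−1)/(r−1).
Tangency: set MRS = p_r/p_q = 9/27 = 1/3.
So (q − 1)/(r − 1) = 1/3, i.e. (q − 1) = (1/3)·(r − 1).
Rewrite the budget in excess-of-subsistence terms: 9·(r − 1) + 27·(q − 1) = 252 − 9·1 − 27·1 = 216.
Substituting, 18·(r − 1) = 216, so r − 1 = 12 and r* = 13.
Then q − 1 = (1/3)·12 = 4, so q* = 5.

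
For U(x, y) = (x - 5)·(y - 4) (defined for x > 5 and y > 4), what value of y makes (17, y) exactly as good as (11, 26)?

U(11, 26) = 132.
Set U(17, y) = 132 and solve.
With x = 17: (17 − 5) = 12, so (y − 4) = 132/12 = 11.
So y = 4 + 11 = 15.
Check: U(17, 15) = 132.

y = 15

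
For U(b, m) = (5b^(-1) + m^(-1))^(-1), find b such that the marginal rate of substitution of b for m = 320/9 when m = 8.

b = 3

For CES with ρ = -1, MRS = (5/1)·(m/b)^2.
Setting (5/1)·(8/b)^2 = 320/9 gives (8/b)^2 = 64/9, so 8/b = 8/3 and b = 3.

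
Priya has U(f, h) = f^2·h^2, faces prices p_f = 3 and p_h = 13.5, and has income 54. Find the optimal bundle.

f* = 9, h* = 2

MU_f = 2·f·h^2 and MU_h = 2·f^2·h.
MRS = MU_f/MU_h = h/f.
Tangency: set MRS = p_f/p_h = 3/13.5 = 2/9.
So h/f = 2/9, i.e. h = (2/9)·f.
Substitute into the budget 3·f + 13.5·h = 54: 6·f = 54, so f* = 9.
Then h* = (2/9)·9 = 2.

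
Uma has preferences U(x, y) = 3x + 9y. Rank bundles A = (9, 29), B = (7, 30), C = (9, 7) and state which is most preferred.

Evaluate utility at each bundle:
U(A) = 288.
U(B) = 291.
U(C) = 90.
Highest utility is B, so B ≻ A ≻ C.

Bundle B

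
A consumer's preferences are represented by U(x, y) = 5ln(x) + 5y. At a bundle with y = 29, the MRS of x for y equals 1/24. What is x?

x = 24

MU_x = 5/x, MU_y = 5.
MRS = 5/x ÷ 5.
MRS depends only on x: 1/x = 1/24 ⇒ x = 1/(1/24) = 24.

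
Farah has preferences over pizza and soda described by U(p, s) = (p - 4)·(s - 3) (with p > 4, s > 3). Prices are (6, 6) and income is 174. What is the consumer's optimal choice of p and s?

p* = 15, s* = 14

MU_p = (s−3), MU_s = (p−4).
MRS = (s−3)/(p−4).
Tangency: set MRS = p_p/p_s = 6/6 = 1.
So (s − 3)/(p − 4) = 1, i.e. (s − 3) = (p − 4).
Rewrite the budget in excess-of-subsistence terms: 6·(p − 4) + 6·(s − 3) = 174 − 6·4 − 6·3 = 132.
Substituting, 12·(p − 4) = 132, so p − 4 = 11 and p* = 15.
Then s − 3 = 11, so s* = 14.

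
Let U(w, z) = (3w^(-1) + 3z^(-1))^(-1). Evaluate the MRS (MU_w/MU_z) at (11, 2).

MRS = 4/121

For CES with ρ = -1, MRS = (z/w)^2.
At (11, 2): MRS = 4/121.
So at (11, 2) the consumer would give up 4/121 units of z for one more unit of w.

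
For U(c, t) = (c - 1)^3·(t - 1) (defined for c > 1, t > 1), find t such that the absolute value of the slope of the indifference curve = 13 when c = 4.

t = 14

MU_c = 3·(c−1)^2·(t−1), MU_t = (c−1)^3.
MRS = (3/1)·(t−1)/(c−1).
Substitute c = 4: MRS = (t − 1)/1. Setting this equal to 13 gives t − 1 = 13·1 = 13, so t = 14.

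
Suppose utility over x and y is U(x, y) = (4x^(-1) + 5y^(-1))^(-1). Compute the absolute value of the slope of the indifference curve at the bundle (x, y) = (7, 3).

MRS = 36/245

For CES with ρ = -1, MRS = (4/5)·(y/x)^2.
At (7, 3): MRS = 36/245.
The indifference curve has slope −36/245 at this bundle.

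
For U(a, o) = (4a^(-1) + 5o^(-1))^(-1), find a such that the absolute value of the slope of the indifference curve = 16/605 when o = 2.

a = 11

For CES with ρ = -1, MRS = (4/5)·(o/a)^2.
Setting (4/5)·(2/a)^2 = 16/605 gives (2/a)^2 = 4/121, so 2/a = 2/11 and a = 11.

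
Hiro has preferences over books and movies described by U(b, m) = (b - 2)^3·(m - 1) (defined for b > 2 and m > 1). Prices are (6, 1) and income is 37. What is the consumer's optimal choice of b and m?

b* = 5, m* = 7

MU_b = 3·(b−2)^2·(m−1), MU_m = (b−2)^3.
MRS = (3/1)·(m−1)/(b−2).
Tangency: set MRS = p_b/p_m = 6/1 = 6.
So (3/1)·(m − 1)/(b − 2) = 6, i.e. (m − 1) = 2·(b − 2).
Rewrite the budget in excess-of-subsistence terms: 6·(b − 2) + 1·(m − 1) = 37 − 6·2 − 1·1 = 24.
Substituting, 8·(b − 2) = 24, so b − 2 = 3 and b* = 5.
Then m − 1 = 2·3 = 6, so m* = 7.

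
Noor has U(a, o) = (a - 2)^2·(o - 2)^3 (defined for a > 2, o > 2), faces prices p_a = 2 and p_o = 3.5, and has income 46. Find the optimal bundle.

MU_a = 2·(a−2)·(o−2)^3, MU_o = 3·(a−2)^2·(o−2)^2.
MRS = (2/3)·(o−2)/(a−2).
Tangency: set MRS = p_a/p_o = 2/3.5 = 4/7.
So (2/3)·(o − 2)/(a − 2) = 4/7, i.e. (o − 2) = (6/7)·(a − 2).
Rewrite the budget in excess-of-subsistence terms: 2·(a − 2) + 3.5·(o − 2) = 46 − 2·2 − 3.5·2 = 35.
Substituting, 5·(a − 2) = 35, so a − 2 = 7 and a* = 9.
Then o − 2 = (6/7)·7 = 6, so o* = 8.

a* = 9, o* = 8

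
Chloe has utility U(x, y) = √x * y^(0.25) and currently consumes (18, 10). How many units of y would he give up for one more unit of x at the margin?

MU_x = 0.5·x^(-0.5)·y^(0.25) and MU_y = 0.25·√x·y^(-0.75).
MRS = MU_x/MU_y = (2)·y/x.
At (18, 10): MRS = 10/9.
That is, one extra unit of x is worth 10/9 units of y at the margin.

MRS = 10/9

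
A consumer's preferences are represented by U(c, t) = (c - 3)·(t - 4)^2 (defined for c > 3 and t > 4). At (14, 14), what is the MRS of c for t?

MRS = 5/11

MU_c = (t−4)^2, MU_t = 2·(c−3)·(t−4).
MRS = (1/2)·(t−4)/(c−3).
At (14, 14): MRS = 5/11.
That is, one extra unit of c is worth 5/11 units of t at the margin.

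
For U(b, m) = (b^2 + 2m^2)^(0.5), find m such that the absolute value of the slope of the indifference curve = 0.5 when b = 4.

m = 4

For CES with ρ = 2, MRS = (1/2)·(m/b)^(-1).
Setting (1/2)·(m/4)^(-1) = 0.5 gives (m/4)^(-1) = 1, so m/4 = 1 and m = 4.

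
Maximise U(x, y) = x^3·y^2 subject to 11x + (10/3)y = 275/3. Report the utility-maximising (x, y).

MU_x = 3·x^2·y^2 and MU_y = 2·x^3·y.
MRS = MU_x/MU_y = (3/2)·y/x.
Tangency: set MRS = p_x/p_y = 11/(10/3) = 3.3.
So (3/2)·y/x = 3.3, i.e. y = 2.2·x.
Substitute into the budget 11·x + (10/3)·y = 275/3: (55/3)·x = 275/3, so x* = 5.
Then y* = 2.2·5 = 11.

x* = 5, y* = 11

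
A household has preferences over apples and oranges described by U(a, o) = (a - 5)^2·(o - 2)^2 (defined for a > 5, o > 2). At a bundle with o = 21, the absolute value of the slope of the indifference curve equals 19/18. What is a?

a = 23

MU_a = 2·(a−5)·(o−2)^2, MU_o = 2·(a−5)^2·(o−2).
MRS = (o−2)/(a−5).
Substitute o = 21: MRS = 19/(a − 5). Setting this equal to 19/18 gives a − 5 = 19/(19/18) = 18, so a = 23.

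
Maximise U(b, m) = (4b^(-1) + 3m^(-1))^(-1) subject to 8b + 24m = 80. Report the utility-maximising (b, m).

b* = 4, m* = 2

For CES with ρ = -1, MRS = (4/3)·(m/b)^2.
Tangency: set MRS = p_b/p_m = 8/24 = 1/3.
So (m/b)^2 = 0.25; taking the square root, m/b = 0.5, i.e. m = 0.5·b.
Substitute into the budget 8·b + 24·m = 80: 20·b = 80, so b* = 4 and m* = 0.5·4 = 2.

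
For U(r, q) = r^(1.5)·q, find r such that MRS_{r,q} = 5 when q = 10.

MU_r = 1.5·√r·q and MU_q = r^(1.5).
MRS = MU_r/MU_q = (1.5)·q/r.
Substitute q = 10: MRS = 15/r. Setting 15/r = 5 gives r = 15/5 = 3.

r = 3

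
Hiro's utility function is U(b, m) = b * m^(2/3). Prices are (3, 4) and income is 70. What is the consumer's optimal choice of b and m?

MU_b = m^(2/3) and MU_m = 2/3·b·m^(-1/3).
MRS = MU_b/MU_m = (1.5)·m/b.
Tangency: set MRS = p_b/p_m = 3/4 = 0.75.
So (1.5)·m/b = 0.75, i.e. m = 0.5·b.
Substitute into the budget 3·b + 4·m = 70: 5·b = 70, so b* = 14.
Then m* = 0.5·14 = 7.

b* = 14, m* = 7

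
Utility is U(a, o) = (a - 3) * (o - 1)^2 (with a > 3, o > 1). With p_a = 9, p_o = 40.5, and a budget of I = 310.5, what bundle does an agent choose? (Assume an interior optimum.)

MU_a = (o−1)^2, MU_o = 2·(a−3)·(o−1).
MRS = (1/2)·(o−1)/(a−3).
Tangency: set MRS = p_a/p_o = 9/40.5 = 2/9.
So (1/2)·(o − 1)/(a − 3) = 2/9, i.e. (o − 1) = (4/9)·(a − 3).
Rewrite the budget in excess-of-subsistence terms: 9·(a − 3) + 40.5·(o − 1) = 310.5 − 9·3 − 40.5·1 = 243.
Substituting, 27·(a − 3) = 243, so a − 3 = 9 and a* = 12.
Then o − 1 = (4/9)·9 = 4, so o* = 5.

a* = 12, o* = 5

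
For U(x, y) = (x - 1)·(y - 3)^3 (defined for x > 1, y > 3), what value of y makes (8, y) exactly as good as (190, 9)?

U(190, 9) = 40824.
Set U(8, y) = 40824 and solve.
With x = 8: (8 − 1) = 7, so (y − 3)^3 = 40824/7 = 5832.
Taking the cube root (with y > 3): y − 3 = 18, so y = 21.
Check: U(8, 21) = 40824.

y = 21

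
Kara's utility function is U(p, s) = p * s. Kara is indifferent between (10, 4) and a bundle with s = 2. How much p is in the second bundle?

p = 20

U(10, 4) = 40.
Set U(p, 2) = 40 and solve.
With s = 2: p = 40/2 = 20.
Check: U(20, 2) = 40.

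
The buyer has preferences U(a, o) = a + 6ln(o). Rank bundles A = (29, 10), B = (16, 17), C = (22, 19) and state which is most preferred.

Bundle A

Evaluate utility at each bundle:
U(A) = 42.816.
U(B) = 32.999.
U(C) = 39.667.
Highest utility is A, so A ≻ C ≻ B.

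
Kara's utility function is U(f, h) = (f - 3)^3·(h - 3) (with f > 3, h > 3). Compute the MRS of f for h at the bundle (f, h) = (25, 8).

MU_f = 3·(f−3)^2·(h−3), MU_h = (f−3)^3.
MRS = (3/1)·(h−3)/(f−3).
At (25, 8): MRS = 15/22.
That is, one extra unit of f is worth 15/22 units of h at the margin.

MRS = 15/22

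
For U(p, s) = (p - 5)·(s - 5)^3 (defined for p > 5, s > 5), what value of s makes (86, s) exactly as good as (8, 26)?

U(8, 26) = 27783.
Set U(86, s) = 27783 and solve.
With p = 86: (86 − 5) = 81, so (s − 5)^3 = 27783/81 = 343.
Taking the cube root (with s > 5): s − 5 = 7, so s = 12.
Check: U(86, 12) = 27783.

s = 12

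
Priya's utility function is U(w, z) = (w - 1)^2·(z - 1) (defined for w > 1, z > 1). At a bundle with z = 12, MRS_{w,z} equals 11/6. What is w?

MU_w = 2·(w−1)·(z−1), MU_z = (w−1)^2.
MRS = (2/1)·(z−1)/(w−1).
Substitute z = 12: MRS = 22/(w − 1). Setting this equal to 11/6 gives w − 1 = 22/(11/6) = 12, so w = 13.

w = 13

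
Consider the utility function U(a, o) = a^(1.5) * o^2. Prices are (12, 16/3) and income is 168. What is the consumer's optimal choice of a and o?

MU_a = 1.5·√a·o^2 and MU_o = 2·a^(1.5)·o.
MRS = MU_a/MU_o = (0.75)·o/a.
Tangency: set MRS = p_a/p_o = 12/(16/3) = 2.25.
So (0.75)·o/a = 2.25, i.e. o = 3·a.
Substitute into the budget 12·a + (16/3)·o = 168: 28·a = 168, so a* = 6.
Then o* = 3·6 = 18.

a* = 6, o* = 18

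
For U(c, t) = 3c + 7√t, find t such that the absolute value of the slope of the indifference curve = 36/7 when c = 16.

t = 36

MU_c = 3, MU_t = 7/(2√t).
MRS = 3 ÷ (7/(2√t)).
MRS depends only on t: (6/7)·√t = 36/7 ⇒ √t = (36/7)/(6/7) = 6 ⇒ t = 36.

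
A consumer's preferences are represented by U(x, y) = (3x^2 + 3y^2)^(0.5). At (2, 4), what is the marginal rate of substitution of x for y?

For CES with ρ = 2, MRS = (y/x)^(-1).
At (2, 4): MRS = 0.5.
That is, one extra unit of x is worth 0.5 units of y at the margin.

MRS = 0.5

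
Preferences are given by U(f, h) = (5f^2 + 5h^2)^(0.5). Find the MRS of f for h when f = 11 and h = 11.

For CES with ρ = 2, MRS = (h/f)^(-1).
At (11, 11): MRS = 1.
The indifference curve has slope −1 at this bundle.

MRS = 1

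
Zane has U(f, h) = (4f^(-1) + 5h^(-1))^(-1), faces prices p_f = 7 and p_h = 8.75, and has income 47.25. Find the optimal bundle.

f* = 3, h* = 3

For CES with ρ = -1, MRS = (4/5)·(h/f)^2.
Tangency: set MRS = p_f/p_h = 7/8.75 = 0.8.
So (h/f)^2 = 1; taking the square root, h/f = 1, i.e. h = f.
Substitute into the budget 7·f + 8.75·h = 47.25: 15.75·f = 47.25, so f* = 3 and h* = 3.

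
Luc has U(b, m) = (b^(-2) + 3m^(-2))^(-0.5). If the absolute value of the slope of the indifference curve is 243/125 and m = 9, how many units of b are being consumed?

b = 5

For CES with ρ = -2, MRS = (1/3)·(m/b)^3.
Setting (1/3)·(9/b)^3 = 243/125 gives (9/b)^3 = 729/125, so 9/b = 1.8 and b = 5.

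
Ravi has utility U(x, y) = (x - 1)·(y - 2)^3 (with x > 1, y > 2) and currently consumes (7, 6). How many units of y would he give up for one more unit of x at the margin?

MRS = 2/9

MU_x = (y−2)^3, MU_y = 3·(x−1)·(y−2)^2.
MRS = (1/3)·(y−2)/(x−1).
At (7, 6): MRS = 2/9.
The indifference curve has slope −2/9 at this bundle.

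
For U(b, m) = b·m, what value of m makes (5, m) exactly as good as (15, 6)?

U(15, 6) = 90.
Set U(5, m) = 90 and solve.
With b = 5: m = 90/5 = 18.
Check: U(5, 18) = 90.

m = 18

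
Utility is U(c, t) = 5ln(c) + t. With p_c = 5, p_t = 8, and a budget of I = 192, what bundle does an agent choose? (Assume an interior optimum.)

MU_c = 5/c, MU_t = 1.
MRS = 5/c ÷ 1.
Tangency: set MRS = p_c/p_t = 5/8 = 0.625.
MRS depends only on c: 5/c = 0.625 ⇒ c* = 5/0.625 = 8.
From the budget, 8·t = 192 − 5·8 = 152, so t* = 19.

c* = 8, t* = 19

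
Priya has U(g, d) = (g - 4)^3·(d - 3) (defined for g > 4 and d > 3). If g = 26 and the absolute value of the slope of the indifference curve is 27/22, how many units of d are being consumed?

d = 12

MU_g = 3·(g−4)^2·(d−3), MU_d = (g−4)^3.
MRS = (3/1)·(d−3)/(g−4).
Substitute g = 26: MRS = (d − 3)/(22/3). Setting this equal to 27/22 gives d − 3 = (27/22)·(22/3) = 9, so d = 12.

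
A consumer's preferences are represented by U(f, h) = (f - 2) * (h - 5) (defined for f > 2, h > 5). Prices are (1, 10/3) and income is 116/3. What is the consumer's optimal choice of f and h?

f* = 12, h* = 8

MU_f = (h−5), MU_h = (f−2).
MRS = (h−5)/(f−2).
Tangency: set MRS = p_f/p_h = 1/(10/3) = 0.3.
So (h − 5)/(f − 2) = 0.3, i.e. (h − 5) = 0.3·(f − 2).
Rewrite the budget in excess-of-subsistence terms: 1·(f − 2) + (10/3)·(h − 5) = 116/3 − 1·2 − (10/3)·5 = 20.
Substituting, 2·(f − 2) = 20, so f − 2 = 10 and f* = 12.
Then h − 5 = 0.3·10 = 3, so h* = 8.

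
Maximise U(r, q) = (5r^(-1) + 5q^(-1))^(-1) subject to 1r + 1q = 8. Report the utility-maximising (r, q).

For CES with ρ = -1, MRS = (q/r)^2.
Tangency: set MRS = p_r/p_q = 1/1 = 1.
So (q/r)^2 = 1; taking the square root, q/r = 1, i.e. q = r.
Substitute into the budget 1·r + 1·q = 8: 2·r = 8, so r* = 4 and q* = 4.

r* = 4, q* = 4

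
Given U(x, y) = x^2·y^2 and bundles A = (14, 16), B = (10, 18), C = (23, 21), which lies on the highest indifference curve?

Bundle C

Evaluate utility at each bundle:
U(A) = 50176.
U(B) = 32400.
U(C) = 233289.
Highest utility is C, so C ≻ A ≻ B.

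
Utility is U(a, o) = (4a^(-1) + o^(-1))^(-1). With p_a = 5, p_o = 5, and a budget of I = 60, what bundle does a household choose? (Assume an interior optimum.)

For CES with ρ = -1, MRS = (4/1)·(o/a)^2.
Tangency: set MRS = p_a/p_o = 5/5 = 1.
So (o/a)^2 = 0.25; taking the square root, o/a = 0.5, i.e. o = 0.5·a.
Substitute into the budget 5·a + 5·o = 60: 7.5·a = 60, so a* = 8 and o* = 0.5·8 = 4.

a* = 8, o* = 4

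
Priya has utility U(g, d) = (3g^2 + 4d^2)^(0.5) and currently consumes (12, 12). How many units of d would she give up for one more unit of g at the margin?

MRS = 0.75

For CES with ρ = 2, MRS = (3/4)·(d/g)^(-1).
At (12, 12): MRS = 0.75.
So at (12, 12) the consumer would give up 0.75 units of d for one more unit of g.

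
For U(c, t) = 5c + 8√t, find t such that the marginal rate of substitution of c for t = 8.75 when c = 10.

MU_c = 5, MU_t = 8/(2√t).
MRS = 5 ÷ (8/(2√t)).
MRS depends only on t: 1.25·√t = 8.75 ⇒ √t = 8.75/1.25 = 7 ⇒ t = 49.

t = 49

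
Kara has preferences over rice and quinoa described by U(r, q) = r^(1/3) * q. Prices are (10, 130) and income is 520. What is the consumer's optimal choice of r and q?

MU_r = 1/3·r^(-2/3)·q and MU_q = r^(1/3).
MRS = MU_r/MU_q = (1/3)·q/r.
Tangency: set MRS = p_r/p_q = 10/130 = 1/13.
So (1/3)·q/r = 1/13, i.e. q = (3/13)·r.
Substitute into the budget 10·r + 130·q = 520: 40·r = 520, so r* = 13.
Then q* = (3/13)·13 = 3.

r* = 13, q* = 3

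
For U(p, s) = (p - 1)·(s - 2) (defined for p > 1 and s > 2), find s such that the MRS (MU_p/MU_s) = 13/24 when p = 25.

MU_p = (s−2), MU_s = (p−1).
MRS = (s−2)/(p−1).
Substitute p = 25: MRS = (s − 2)/24. Setting this equal to 13/24 gives s − 2 = (13/24)·24 = 13, so s = 15.

s = 15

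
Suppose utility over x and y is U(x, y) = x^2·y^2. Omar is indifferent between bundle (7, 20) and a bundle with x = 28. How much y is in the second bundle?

y = 5

U(7, 20) = 19600.
Set U(28, y) = 19600 and solve.
With x = 28: 28^2 = 784, so y^2 = 19600/784 = 25; taking the square root, y = 5.
Check: U(28, 5) = 19600.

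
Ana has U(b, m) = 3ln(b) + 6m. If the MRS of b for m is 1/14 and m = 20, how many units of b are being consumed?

b = 7

MU_b = 3/b, MU_m = 6.
MRS = 3/b ÷ 6.
MRS depends only on b: 0.5/b = 1/14 ⇒ b = 0.5/(1/14) = 7.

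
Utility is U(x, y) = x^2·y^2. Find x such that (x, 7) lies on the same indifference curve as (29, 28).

x = 116

U(29, 28) = 659344.
Set U(x, 7) = 659344 and solve.
With y = 7: 7^2 = 49, so x^2 = 659344/49 = 13456; taking the square root, x = 116.
Check: U(116, 7) = 659344.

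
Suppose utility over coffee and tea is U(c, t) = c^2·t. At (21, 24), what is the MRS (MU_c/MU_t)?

MRS = 16/7

MU_c = 2·c·t and MU_t = c^2.
MRS = MU_c/MU_t = (2/1)·t/c.
At (21, 24): MRS = 16/7.
The indifference curve has slope −16/7 at this bundle.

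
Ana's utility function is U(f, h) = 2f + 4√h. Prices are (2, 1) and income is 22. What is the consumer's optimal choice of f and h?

MU_f = 2, MU_h = 4/(2√h).
MRS = 2 ÷ (4/(2√h)).
Tangency: set MRS = p_f/p_h = 2/1 = 2.
MRS depends only on h: √h = 2 ⇒ √h = 2 ⇒ h* = 4.
From the budget, 2·f = 22 − 1·4 = 18, so f* = 9.

f* = 9, h* = 4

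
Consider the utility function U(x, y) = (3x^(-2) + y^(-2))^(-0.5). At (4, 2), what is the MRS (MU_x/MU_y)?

For CES with ρ = -2, MRS = (3/1)·(y/x)^3.
At (4, 2): MRS = 0.375.
That is, one extra unit of x is worth 0.375 units of y at the margin.

MRS = 0.375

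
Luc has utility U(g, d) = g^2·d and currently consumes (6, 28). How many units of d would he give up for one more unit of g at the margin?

MU_g = 2·g·d and MU_d = g^2.
MRS = MU_g/MU_d = (2/1)·d/g.
At (6, 28): MRS = 28/3.
The indifference curve has slope −28/3 at this bundle.

MRS = 28/3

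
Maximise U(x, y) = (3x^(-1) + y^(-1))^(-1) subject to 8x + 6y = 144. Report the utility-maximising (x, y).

For CES with ρ = -1, MRS = (3/1)·(y/x)^2.
Tangency: set MRS = p_x/p_y = 8/6 = 4/3.
So (y/x)^2 = 4/9; taking the square root, y/x = 2/3, i.e. y = (2/3)·x.
Substitute into the budget 8·x + 6·y = 144: 12·x = 144, so x* = 12 and y* = (2/3)·12 = 8.

x* = 12, y* = 8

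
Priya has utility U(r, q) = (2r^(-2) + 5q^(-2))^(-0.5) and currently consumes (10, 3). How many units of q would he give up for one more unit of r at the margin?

For CES with ρ = -2, MRS = (2/5)·(q/r)^3.
At (10, 3): MRS = 27/2500.
So at (10, 3) the consumer would give up 27/2500 units of q for one more unit of r.

MRS = 27/2500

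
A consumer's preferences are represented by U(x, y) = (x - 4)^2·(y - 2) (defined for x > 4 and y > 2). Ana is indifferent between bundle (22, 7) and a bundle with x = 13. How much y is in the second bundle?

y = 22

U(22, 7) = 1620.
Set U(13, y) = 1620 and solve.
With x = 13: (13 − 4)^2 = 81, so (y − 2) = 1620/81 = 20.
So y = 2 + 20 = 22.
Check: U(13, 22) = 1620.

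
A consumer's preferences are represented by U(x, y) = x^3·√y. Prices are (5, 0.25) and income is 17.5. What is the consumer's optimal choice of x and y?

x* = 3, y* = 10

MU_x = 3·x^2·√y and MU_y = 0.5·x^3·y^(-0.5).
MRS = MU_x/MU_y = (6)·y/x.
Tangency: set MRS = p_x/p_y = 5/0.25 = 20.
So (6)·y/x = 20, i.e. y = (10/3)·x.
Substitute into the budget 5·x + 0.25·y = 17.5: (35/6)·x = 17.5, so x* = 3.
Then y* = (10/3)·3 = 10.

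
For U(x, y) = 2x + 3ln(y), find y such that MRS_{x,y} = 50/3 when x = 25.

MU_x = 2, MU_y = 3/y.
MRS = 2 ÷ (3/y).
MRS depends only on y: (2/3)·y = 50/3 ⇒ y = (50/3)/(2/3) = 25.

y = 25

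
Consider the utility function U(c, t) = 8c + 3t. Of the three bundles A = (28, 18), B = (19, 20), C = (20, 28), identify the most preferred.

Evaluate utility at each bundle:
U(A) = 278.
U(B) = 212.
U(C) = 244.
Highest utility is A, so A ≻ C ≻ B.

Bundle A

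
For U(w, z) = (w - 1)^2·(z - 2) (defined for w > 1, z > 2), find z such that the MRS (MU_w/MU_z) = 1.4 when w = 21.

z = 16

MU_w = 2·(w−1)·(z−2), MU_z = (w−1)^2.
MRS = (2/1)·(z−2)/(w−1).
Substitute w = 21: MRS = (z − 2)/10. Setting this equal to 1.4 gives z − 2 = 1.4·10 = 14, so z = 16.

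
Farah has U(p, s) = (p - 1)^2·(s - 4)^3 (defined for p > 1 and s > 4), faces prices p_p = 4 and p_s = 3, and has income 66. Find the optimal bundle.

MU_p = 2·(p−1)·(s−4)^3, MU_s = 3·(p−1)^2·(s−4)^2.
MRS = (2/3)·(s−4)/(p−1).
Tangency: set MRS = p_p/p_s = 4/3.
So (2/3)·(s − 4)/(p − 1) = 4/3, i.e. (s − 4) = 2·(p − 1).
Rewrite the budget in excess-of-subsistence terms: 4·(p − 1) + 3·(s − 4) = 66 − 4·1 − 3·4 = 50.
Substituting, 10·(p − 1) = 50, so p − 1 = 5 and p* = 6.
Then s − 4 = 2·5 = 10, so s* = 14.

p* = 6, s* = 14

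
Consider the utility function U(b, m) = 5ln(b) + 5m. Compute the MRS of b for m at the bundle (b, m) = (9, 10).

MU_b = 5/b, MU_m = 5.
MRS = 5/b ÷ 5.
At (9, 10): MRS = 1/9.
So at (9, 10) the consumer would give up 1/9 units of m for one more unit of b.

MRS = 1/9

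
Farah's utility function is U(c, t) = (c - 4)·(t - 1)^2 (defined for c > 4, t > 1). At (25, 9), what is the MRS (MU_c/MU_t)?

MU_c = (t−1)^2, MU_t = 2·(c−4)·(t−1).
MRS = (1/2)·(t−1)/(c−4).
At (25, 9): MRS = 4/21.
The indifference curve has slope −4/21 at this bundle.

MRS = 4/21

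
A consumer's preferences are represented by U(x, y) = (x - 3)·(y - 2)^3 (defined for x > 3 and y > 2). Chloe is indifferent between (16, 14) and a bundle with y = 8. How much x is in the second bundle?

U(16, 14) = 22464.
Set U(x, 8) = 22464 and solve.
With y = 8: (8 − 2)^3 = 216, so (x − 3) = 22464/216 = 104.
So x = 3 + 104 = 107.
Check: U(107, 8) = 22464.

x = 107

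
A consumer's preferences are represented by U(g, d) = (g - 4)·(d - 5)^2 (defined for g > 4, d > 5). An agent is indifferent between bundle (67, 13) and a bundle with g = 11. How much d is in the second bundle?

d = 29

U(67, 13) = 4032.
Set U(11, d) = 4032 and solve.
With g = 11: (11 − 4) = 7, so (d − 5)^2 = 4032/7 = 576.
Taking the square root (with d > 5): d − 5 = 24, so d = 29.
Check: U(11, 29) = 4032.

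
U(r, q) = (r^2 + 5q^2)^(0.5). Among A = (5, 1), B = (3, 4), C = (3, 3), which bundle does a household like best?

Bundle B

Evaluate utility at each bundle:
U(A) = 5.477.
U(B) = 9.434.
U(C) = 7.348.
Highest utility is B, so B ≻ C ≻ A.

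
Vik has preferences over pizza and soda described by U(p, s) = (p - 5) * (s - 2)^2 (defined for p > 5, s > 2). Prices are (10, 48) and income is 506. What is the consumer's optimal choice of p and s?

MU_p = (s−2)^2, MU_s = 2·(p−5)·(s−2).
MRS = (1/2)·(s−2)/(p−5).
Tangency: set MRS = p_p/p_s = 10/48 = 5/24.
So (1/2)·(s − 2)/(p − 5) = 5/24, i.e. (s − 2) = (5/12)·(p − 5).
Rewrite the budget in excess-of-subsistence terms: 10·(p − 5) + 48·(s − 2) = 506 − 10·5 − 48·2 = 360.
Substituting, 30·(p − 5) = 360, so p − 5 = 12 and p* = 17.
Then s − 2 = (5/12)·12 = 5, so s* = 7.

p* = 17, s* = 7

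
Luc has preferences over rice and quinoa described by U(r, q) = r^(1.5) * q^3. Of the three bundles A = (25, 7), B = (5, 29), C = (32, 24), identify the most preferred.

Evaluate utility at each bundle:
U(A) = 42875.000.
U(B) = 272677.310.
U(C) = 2502411.301.
Highest utility is C, so C ≻ B ≻ A.

Bundle C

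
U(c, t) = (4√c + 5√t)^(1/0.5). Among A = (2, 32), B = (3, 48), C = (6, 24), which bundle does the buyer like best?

Evaluate utility at each bundle:
U(A) = 1152.000.
U(B) = 1728.000.
U(C) = 1176.000.
Highest utility is B, so B ≻ C ≻ A.

Bundle B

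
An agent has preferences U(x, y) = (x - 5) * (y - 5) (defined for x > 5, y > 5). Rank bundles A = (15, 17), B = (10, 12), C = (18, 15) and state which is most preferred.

Bundle C

Evaluate utility at each bundle:
U(A) = 120.
U(B) = 35.
U(C) = 130.
Highest utility is C, so C ≻ A ≻ B.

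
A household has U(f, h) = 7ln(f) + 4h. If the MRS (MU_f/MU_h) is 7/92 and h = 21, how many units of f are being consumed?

f = 23

MU_f = 7/f, MU_h = 4.
MRS = 7/f ÷ 4.
MRS depends only on f: 1.75/f = 7/92 ⇒ f = 1.75/(7/92) = 23.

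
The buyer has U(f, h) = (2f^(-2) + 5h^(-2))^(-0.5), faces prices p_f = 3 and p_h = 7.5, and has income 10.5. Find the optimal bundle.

For CES with ρ = -2, MRS = (2/5)·(h/f)^3.
Tangency: set MRS = p_f/p_h = 3/7.5 = 0.4.
So (h/f)^3 = 1; taking the cube root, h/f = 1, i.e. h = f.
Substitute into the budget 3·f + 7.5·h = 10.5: 10.5·f = 10.5, so f* = 1 and h* = 1.

f* = 1, h* = 1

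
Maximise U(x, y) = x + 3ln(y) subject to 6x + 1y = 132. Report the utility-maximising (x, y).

x* = 19, y* = 18

MU_x = 1, MU_y = 3/y.
MRS = 1 ÷ (3/y).
Tangency: set MRS = p_x/p_y = 6/1 = 6.
MRS depends only on y: (1/3)·y = 6 ⇒ y* = 6/(1/3) = 18.
From the budget, 6·x = 132 − 1·18 = 114, so x* = 19.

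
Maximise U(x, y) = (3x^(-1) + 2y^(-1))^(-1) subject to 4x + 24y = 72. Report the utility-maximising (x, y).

For CES with ρ = -1, MRS = (3/2)·(y/x)^2.
Tangency: set MRS = p_x/p_y = 4/24 = 1/6.
So (y/x)^2 = 1/9; taking the square root, y/x = 1/3, i.e. y = (1/3)·x.
Substitute into the budget 4·x + 24·y = 72: 12·x = 72, so x* = 6 and y* = (1/3)·6 = 2.

x* = 6, y* = 2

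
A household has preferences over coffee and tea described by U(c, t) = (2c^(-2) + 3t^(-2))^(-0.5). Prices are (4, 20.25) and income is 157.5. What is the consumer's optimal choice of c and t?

For CES with ρ = -2, MRS = (2/3)·(t/c)^3.
Tangency: set MRS = p_c/p_t = 4/20.25 = 16/81.
So (t/c)^3 = 8/27; taking the cube root, t/c = 2/3, i.e. t = (2/3)·c.
Substitute into the budget 4·c + 20.25·t = 157.5: 17.5·c = 157.5, so c* = 9 and t* = (2/3)·9 = 6.

c* = 9, t* = 6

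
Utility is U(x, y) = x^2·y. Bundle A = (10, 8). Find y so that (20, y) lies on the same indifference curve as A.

y = 2

U(10, 8) = 800.
Set U(20, y) = 800 and solve.
With x = 20: 20^2 = 400, so y = 800/400 = 2.
Check: U(20, 2) = 800.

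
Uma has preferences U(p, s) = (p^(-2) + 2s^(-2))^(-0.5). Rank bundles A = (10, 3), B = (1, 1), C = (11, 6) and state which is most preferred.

Evaluate utility at each bundle:
U(A) = 2.075.
U(B) = 0.577.
U(C) = 3.958.
Highest utility is C, so C ≻ A ≻ B.

Bundle C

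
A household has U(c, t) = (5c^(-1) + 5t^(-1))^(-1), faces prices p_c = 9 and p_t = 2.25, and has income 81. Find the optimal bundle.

For CES with ρ = -1, MRS = (t/c)^2.
Tangency: set MRS = p_c/p_t = 9/2.25 = 4.
So (t/c)^2 = 4; taking the square root, t/c = 2, i.e. t = 2·c.
Substitute into the budget 9·c + 2.25·t = 81: 13.5·c = 81, so c* = 6 and t* = 2·6 = 12.

c* = 6, t* = 12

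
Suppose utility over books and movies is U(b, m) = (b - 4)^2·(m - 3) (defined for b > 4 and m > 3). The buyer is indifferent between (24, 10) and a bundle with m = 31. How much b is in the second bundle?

U(24, 10) = 2800.
Set U(b, 31) = 2800 and solve.
With m = 31: (31 − 3) = 28, so (b − 4)^2 = 2800/28 = 100.
Taking the square root (with b > 4): b − 4 = 10, so b = 14.
Check: U(14, 31) = 2800.

b = 14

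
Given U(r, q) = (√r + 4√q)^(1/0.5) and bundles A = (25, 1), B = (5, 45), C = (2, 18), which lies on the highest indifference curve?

Evaluate utility at each bundle:
U(A) = 81.000.
U(B) = 845.000.
U(C) = 338.000.
Highest utility is B, so B ≻ C ≻ A.

Bundle B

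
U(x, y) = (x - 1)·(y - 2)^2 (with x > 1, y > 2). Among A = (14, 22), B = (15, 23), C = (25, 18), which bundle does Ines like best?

Evaluate utility at each bundle:
U(A) = 5200.
U(B) = 6174.
U(C) = 6144.
Highest utility is B, so B ≻ C ≻ A.

Bundle B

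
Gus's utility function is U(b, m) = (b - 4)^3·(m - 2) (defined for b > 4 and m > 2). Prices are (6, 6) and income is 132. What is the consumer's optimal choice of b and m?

b* = 16, m* = 6

MU_b = 3·(b−4)^2·(m−2), MU_m = (b−4)^3.
MRS = (3/1)·(m−2)/(b−4).
Tangency: set MRS = p_b/p_m = 6/6 = 1.
So (3/1)·(m − 2)/(b − 4) = 1, i.e. (m − 2) = (1/3)·(b − 4).
Rewrite the budget in excess-of-subsistence terms: 6·(b − 4) + 6·(m − 2) = 132 − 6·4 − 6·2 = 96.
Substituting, 8·(b − 4) = 96, so b − 4 = 12 and b* = 16.
Then m − 2 = (1/3)·12 = 4, so m* = 6.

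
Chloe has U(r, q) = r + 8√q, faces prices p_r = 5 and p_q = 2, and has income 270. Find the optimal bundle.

r* = 14, q* = 100

MU_r = 1, MU_q = 8/(2√q).
MRS = 1 ÷ (8/(2√q)).
Tangency: set MRS = p_r/p_q = 5/2 = 2.5.
MRS depends only on q: 0.25·√q = 2.5 ⇒ √q = 2.5/0.25 = 10 ⇒ q* = 100.
From the budget, 5·r = 270 − 2·100 = 70, so r* = 14.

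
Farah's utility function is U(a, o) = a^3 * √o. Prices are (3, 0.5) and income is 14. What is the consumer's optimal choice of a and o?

a* = 4, o* = 4

MU_a = 3·a^2·√o and MU_o = 0.5·a^3·o^(-0.5).
MRS = MU_a/MU_o = (6)·o/a.
Tangency: set MRS = p_a/p_o = 3/0.5 = 6.
So (6)·o/a = 6, i.e. o = a.
Substitute into the budget 3·a + 0.5·o = 14: 3.5·a = 14, so a* = 4.
Then o* = 4.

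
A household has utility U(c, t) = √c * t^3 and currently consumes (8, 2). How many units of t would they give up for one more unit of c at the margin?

MRS = 1/24

MU_c = 0.5·c^(-0.5)·t^3 and MU_t = 3·√c·t^2.
MRS = MU_c/MU_t = (1/6)·t/c.
At (8, 2): MRS = 1/24.
That is, one extra unit of c is worth 1/24 units of t at the margin.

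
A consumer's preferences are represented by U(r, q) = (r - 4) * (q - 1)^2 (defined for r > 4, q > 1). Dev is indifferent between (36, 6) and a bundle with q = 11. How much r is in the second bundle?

U(36, 6) = 800.
Set U(r, 11) = 800 and solve.
With q = 11: (11 − 1)^2 = 100, so (r − 4) = 800/100 = 8.
So r = 4 + 8 = 12.
Check: U(12, 11) = 800.

r = 12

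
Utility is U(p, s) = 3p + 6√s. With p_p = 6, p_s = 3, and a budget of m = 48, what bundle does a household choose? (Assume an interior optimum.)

p* = 6, s* = 4

MU_p = 3, MU_s = 6/(2√s).
MRS = 3 ÷ (6/(2√s)).
Tangency: set MRS = p_p/p_s = 6/3 = 2.
MRS depends only on s: √s = 2 ⇒ √s = 2 ⇒ s* = 4.
From the budget, 6·p = 48 − 3·4 = 36, so p* = 6.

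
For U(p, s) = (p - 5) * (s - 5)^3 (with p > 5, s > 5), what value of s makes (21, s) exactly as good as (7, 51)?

U(7, 51) = 194672.
Set U(21, s) = 194672 and solve.
With p = 21: (21 − 5) = 16, so (s − 5)^3 = 194672/16 = 12167.
Taking the cube root (with s > 5): s − 5 = 23, so s = 28.
Check: U(21, 28) = 194672.

s = 28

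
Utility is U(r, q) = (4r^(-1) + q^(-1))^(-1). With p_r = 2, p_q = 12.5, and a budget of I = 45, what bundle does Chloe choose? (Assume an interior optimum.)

For CES with ρ = -1, MRS = (4/1)·(q/r)^2.
Tangency: set MRS = p_r/p_q = 2/12.5 = 4/25.
So (q/r)^2 = 1/25; taking the square root, q/r = 0.2, i.e. q = 0.2·r.
Substitute into the budget 2·r + 12.5·q = 45: 4.5·r = 45, so r* = 10 and q* = 0.2·10 = 2.

r* = 10, q* = 2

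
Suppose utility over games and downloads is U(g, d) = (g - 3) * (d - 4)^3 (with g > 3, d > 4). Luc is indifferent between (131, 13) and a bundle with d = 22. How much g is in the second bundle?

g = 19

U(131, 13) = 93312.
Set U(g, 22) = 93312 and solve.
With d = 22: (22 − 4)^3 = 5832, so (g − 3) = 93312/5832 = 16.
So g = 3 + 16 = 19.
Check: U(19, 22) = 93312.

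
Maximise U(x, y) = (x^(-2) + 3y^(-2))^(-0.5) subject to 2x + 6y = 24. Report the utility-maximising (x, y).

For CES with ρ = -2, MRS = (1/3)·(y/x)^3.
Tangency: set MRS = p_x/p_y = 2/6 = 1/3.
So (y/x)^3 = 1; taking the cube root, y/x = 1, i.e. y = x.
Substitute into the budget 2·x + 6·y = 24: 8·x = 24, so x* = 3 and y* = 3.

x* = 3, y* = 3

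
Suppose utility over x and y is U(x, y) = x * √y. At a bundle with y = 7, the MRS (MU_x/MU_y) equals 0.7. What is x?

MU_x = √y and MU_y = 0.5·x·y^(-0.5).
MRS = MU_x/MU_y = (2)·y/x.
Substitute y = 7: MRS = 14/x. Setting 14/x = 0.7 gives x = 14/0.7 = 20.

x = 20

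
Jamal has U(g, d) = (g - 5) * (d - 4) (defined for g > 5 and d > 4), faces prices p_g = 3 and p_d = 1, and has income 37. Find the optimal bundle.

MU_g = (d−4), MU_d = (g−5).
MRS = (d−4)/(g−5).
Tangency: set MRS = p_g/p_d = 3/1 = 3.
So (d − 4)/(g − 5) = 3, i.e. (d − 4) = 3·(g − 5).
Rewrite the budget in excess-of-subsistence terms: 3·(g − 5) + 1·(d − 4) = 37 − 3·5 − 1·4 = 18.
Substituting, 6·(g − 5) = 18, so g − 5 = 3 and g* = 8.
Then d − 4 = 3·3 = 9, so d* = 13.

g* = 8, d* = 13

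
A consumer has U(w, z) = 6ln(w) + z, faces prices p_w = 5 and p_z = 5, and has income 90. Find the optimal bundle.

w* = 6, z* = 12

MU_w = 6/w, MU_z = 1.
MRS = 6/w ÷ 1.
Tangency: set MRS = p_w/p_z = 5/5 = 1.
MRS depends only on w: 6/w = 1 ⇒ w* = 6/1 = 6.
From the budget, 5·z = 90 − 5·6 = 60, so z* = 12.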